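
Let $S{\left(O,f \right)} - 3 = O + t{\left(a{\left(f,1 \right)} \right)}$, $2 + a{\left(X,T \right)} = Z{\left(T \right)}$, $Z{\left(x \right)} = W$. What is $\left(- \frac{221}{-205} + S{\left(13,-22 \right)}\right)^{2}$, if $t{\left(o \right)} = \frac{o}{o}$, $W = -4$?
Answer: $\frac{13734436}{42025} \approx 326.82$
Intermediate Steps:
$Z{\left(x \right)} = -4$
$a{\left(X,T \right)} = -6$ ($a{\left(X,T \right)} = -2 - 4 = -6$)
$t{\left(o \right)} = 1$
$S{\left(O,f \right)} = 4 + O$ ($S{\left(O,f \right)} = 3 + \left(O + 1\right) = 3 + \left(1 + O\right) = 4 + O$)
$\left(- \frac{221}{-205} + S{\left(13,-22 \right)}\right)^{2} = \left(- \frac{221}{-205} + \left(4 + 13\right)\right)^{2} = \left(\left(-221\right) \left(- \frac{1}{205}\right) + 17\right)^{2} = \left(\frac{221}{205} + 17\right)^{2} = \left(\frac{3706}{205}\right)^{2} = \frac{13734436}{42025}$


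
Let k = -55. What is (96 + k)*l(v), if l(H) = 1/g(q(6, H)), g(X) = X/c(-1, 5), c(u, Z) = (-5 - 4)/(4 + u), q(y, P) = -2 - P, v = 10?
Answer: 41/4 ≈ 10.250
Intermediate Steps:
c(u, Z) = -9/(4 + u)
g(X) = -X/3 (g(X) = X/((-9/(4 - 1))) = X/((-9/3)) = X/((-9*⅓)) = X/(-3) = X*(-⅓) = -X/3)
l(H) = 1/(⅔ + H/3) (l(H) = 1/(-(-2 - H)/3) = 1/(⅔ + H/3))
(96 + k)*l(v) = (96 - 55)*(3/(2 + 10)) = 41*(3/12) = 41*(3*(1/12)) = 41*(¼) = 41/4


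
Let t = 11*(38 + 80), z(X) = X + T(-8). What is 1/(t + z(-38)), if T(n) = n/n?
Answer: 1/1261 ≈ 0.00079302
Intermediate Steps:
T(n) = 1
z(X) = 1 + X (z(X) = X + 1 = 1 + X)
t = 1298 (t = 11*118 = 1298)
1/(t + z(-38)) = 1/(1298 + (1 - 38)) = 1/(1298 - 37) = 1/1261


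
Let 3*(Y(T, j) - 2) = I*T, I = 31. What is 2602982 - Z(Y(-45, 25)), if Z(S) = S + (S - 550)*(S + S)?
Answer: 1665407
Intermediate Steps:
Y(T, j) = 2 + 31*T/3 (Y(T, j) = 2 + (31*T)/3 = 2 + 31*T/3)
Z(S) = S + 2*S*(-550 + S) (Z(S) = S + (-550 + S)*(2*S) = S + 2*S*(-550 + S))
2602982 - Z(Y(-45, 25)) = 2602982 - (2 + (31/3)*(-45))*(-1099 + 2*(2 + (31/3)*(-45))) = 2602982 - (2 - 465)*(-1099 + 2*(2 - 465)) = 2602982 - (-463)*(-1099 + 2*(-463)) = 2602982 - (-463)*(-1099 - 926) = 2602982 - (-463)*(-2025) = 2602982 - 1*937575 = 2602982 - 937575 = 1665407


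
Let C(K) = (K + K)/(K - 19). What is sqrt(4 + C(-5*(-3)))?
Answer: I*sqrt(14)/2 ≈ 1.8708*I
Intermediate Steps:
C(K) = 2*K/(-19 + K) (C(K) = (2*K)/(-19 + K) = 2*K/(-19 + K))
sqrt(4 + C(-5*(-3))) = sqrt(4 + 2*(-5*(-3))/(-19 - 5*(-3))) = sqrt(4 + 2*15/(-19 + 15)) = sqrt(4 + 2*15/(-4)) = sqrt(4 + 2*15*(-1/4)) = sqrt(4 - 15/2) = sqrt(-7/2) = I*sqrt(14)/2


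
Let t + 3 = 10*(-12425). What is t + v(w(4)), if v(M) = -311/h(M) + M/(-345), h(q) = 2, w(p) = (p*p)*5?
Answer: -17168405/138 ≈ -1.2441e+5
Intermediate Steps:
w(p) = 5*p² (w(p) = p²*5 = 5*p²)
t = -124253 (t = -3 + 10*(-12425) = -3 - 124250 = -124253)
v(M) = -311/2 - M/345 (v(M) = -311/2 + M/(-345) = -311*½ + M*(-1/345) = -311/2 - M/345)
t + v(w(4)) = -124253 + (-311/2 - 4²/69) = -124253 + (-311/2 - 16/69) = -124253 - 21491/138 = -17168405/138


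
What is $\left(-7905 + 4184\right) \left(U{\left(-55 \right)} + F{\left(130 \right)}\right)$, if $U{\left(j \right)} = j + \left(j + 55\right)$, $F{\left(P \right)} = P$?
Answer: $-279075$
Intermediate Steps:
$U{\left(j \right)} = 55 + 2 j$ ($U{\left(j \right)} = j + \left(55 + j\right) = 55 + 2 j$)
$\left(-7905 + 4184\right) \left(U{\left(-55 \right)} + F{\left(130 \right)}\right) = \left(-7905 + 4184\right) \left(\left(55 + 2 \left(-55\right)\right) + 130\right) = - 3721 \left(\left(55 - 110\right) + 130\right) = - 3721 \left(-55 + 130\right) = \left(-3721\right) 75 = -279075$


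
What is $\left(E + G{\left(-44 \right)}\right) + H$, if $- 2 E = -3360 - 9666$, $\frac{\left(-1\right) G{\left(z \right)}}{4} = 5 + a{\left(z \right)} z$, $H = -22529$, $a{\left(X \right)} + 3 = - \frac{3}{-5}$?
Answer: $- \frac{82292}{5} \approx -16458.0$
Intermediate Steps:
$a{\left(X \right)} = - \frac{12}{5}$ ($a{\left(X \right)} = -3 - \frac{3}{-5} = -3 - - \frac{3}{5} = -3 + \frac{3}{5} = - \frac{12}{5}$)
$G{\left(z \right)} = -20 + \frac{48 z}{5}$ ($G{\left(z \right)} = - 4 \left(5 - \frac{12 z}{5}\right) = -20 + \frac{48 z}{5}$)
$E = 6513$ ($E = - \frac{-3360 - 9666}{2} = \left(- \frac{1}{2}\right) \left(-13026\right) = 6513$)
$\left(E + G{\left(-44 \right)}\right) + H = \left(6513 + \left(-20 + \frac{48}{5} \left(-44\right)\right)\right) - 22529 = \left(6513 - \frac{2212}{5}\right) - 22529 = \frac{30353}{5} - 22529 = - \frac{82292}{5}$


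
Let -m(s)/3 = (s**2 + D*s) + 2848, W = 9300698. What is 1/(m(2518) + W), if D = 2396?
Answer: -1/27828202 ≈ -3.5935e-8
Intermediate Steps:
m(s) = -8544 - 7188*s - 3*s**2 (m(s) = -3*((s**2 + 2396*s) + 2848) = -3*(2848 + s**2 + 2396*s) = -8544 - 7188*s - 3*s**2)
1/(m(2518) + W) = 1/((-8544 - 7188*2518 - 3*2518**2) + 9300698) = 1/((-8544 - 18099384 - 3*6340324) + 9300698) = 1/((-8544 - 18099384 - 19020972) + 9300698) = 1/(-37128900 + 9300698) = 1/(-27828202) = -1/27828202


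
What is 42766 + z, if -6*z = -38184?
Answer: 49130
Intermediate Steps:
z = 6364 (z = -⅙*(-38184) = 6364)
42766 + z = 42766 + 6364 = 49130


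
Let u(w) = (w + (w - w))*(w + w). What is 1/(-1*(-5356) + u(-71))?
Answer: 1/15438 ≈ 6.4775e-5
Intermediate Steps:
u(w) = 2*w² (u(w) = (w + 0)*(2*w) = w*(2*w) = 2*w²)
1/(-1*(-5356) + u(-71)) = 1/(-1*(-5356) + 2*(-71)²) = 1/(5356 + 2*5041) = 1/(5356 + 10082) = 1/15438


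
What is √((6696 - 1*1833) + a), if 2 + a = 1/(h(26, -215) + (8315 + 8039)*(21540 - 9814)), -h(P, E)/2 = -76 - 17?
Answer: √178761598735363309290/191767190 ≈ 69.721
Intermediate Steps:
h(P, E) = 186 (h(P, E) = -2*(-76 - 17) = -2*(-93) = 186)
a = -383534379/191767190 (a = -2 + 1/(186 + (8315 + 8039)*(21540 - 9814)) = -2 + 1/(186 + 16354*11726) = -2 + 1/(186 + 191767004) = -2 + 1/191767190 = -383534379/191767190 ≈ -2.0000)
√((6696 - 1*1833) + a) = √((6696 - 1*1833) - 383534379/191767190) = √((6696 - 1833) - 383534379/191767190) = √(4863 - 383534379/191767190) = √(932180310591/191767190) = √178761598735363309290/191767190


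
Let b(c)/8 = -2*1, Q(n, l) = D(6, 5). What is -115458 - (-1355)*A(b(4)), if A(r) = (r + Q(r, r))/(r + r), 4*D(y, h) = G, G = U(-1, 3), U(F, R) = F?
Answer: -14690549/128 ≈ -1.1477e+5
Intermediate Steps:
G = -1
D(y, h) = -¼ (D(y, h) = (¼)*(-1) = -¼)
Q(n, l) = -¼
b(c) = -16 (b(c) = 8*(-2*1) = 8*(-2) = -16)
A(r) = (-¼ + r)/(2*r) (A(r) = (r - ¼)/(r + r) = (-¼ + r)/((2*r)) = (-¼ + r)*(1/(2*r)) = (-¼ + r)/(2*r))
-115458 - (-1355)*A(b(4)) = -115458 - (-1355)*(⅛)*(-1 + 4*(-16))/(-16) = -115458 - (-1355)*(⅛)*(-1/16)*(-1 - 64) = -115458 - (-1355)*(⅛)*(-1/16)*(-65) = -115458 - (-1355)*65/128 = -115458 - 1*(-88075/128) = -115458 + 88075/128 = -14690549/128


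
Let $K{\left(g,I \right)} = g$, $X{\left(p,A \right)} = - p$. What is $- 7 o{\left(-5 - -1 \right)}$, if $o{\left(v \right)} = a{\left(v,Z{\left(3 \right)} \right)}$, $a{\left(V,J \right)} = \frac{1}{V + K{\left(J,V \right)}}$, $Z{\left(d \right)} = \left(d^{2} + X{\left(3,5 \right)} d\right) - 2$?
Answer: $\frac{7}{6} \approx 1.1667$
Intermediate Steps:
$Z{\left(d \right)} = -2 + d^{2} - 3 d$ ($Z{\left(d \right)} = \left(d^{2} + \left(-1\right) 3 d\right) - 2 = \left(d^{2} - 3 d\right) - 2 = -2 + d^{2} - 3 d$)
$a{\left(V,J \right)} = \frac{1}{J + V}$ ($a{\left(V,J \right)} = \frac{1}{V + J} = \frac{1}{J + V}$)
$o{\left(v \right)} = \frac{1}{-2 + v}$ ($o{\left(v \right)} = \frac{1}{\left(-2 + 3^{2} - 9\right) + v} = \frac{1}{\left(-2 + 9 - 9\right) + v} = \frac{1}{-2 + v}$)
$- 7 o{\left(-5 - -1 \right)} = - \frac{7}{-2 - 4} = - \frac{7}{-6} = \left(-7\right) \left(- \frac{1}{6}\right) = \frac{7}{6}$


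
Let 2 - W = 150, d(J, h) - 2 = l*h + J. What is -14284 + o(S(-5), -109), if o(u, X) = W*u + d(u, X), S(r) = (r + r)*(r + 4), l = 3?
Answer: -16079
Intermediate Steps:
d(J, h) = 2 + J + 3*h (d(J, h) = 2 + (3*h + J) = 2 + (J + 3*h) = 2 + J + 3*h)
W = -148 (W = 2 - 1*150 = 2 - 150 = -148)
S(r) = 2*r*(4 + r) (S(r) = (2*r)*(4 + r) = 2*r*(4 + r))
o(u, X) = 2 - 147*u + 3*X (o(u, X) = -148*u + (2 + u + 3*X) = 2 - 147*u + 3*X)
-14284 + o(S(-5), -109) = -14284 + (2 - 294*(-5)*(4 - 5) + 3*(-109)) = -14284 + (2 - 294*(-5)*(-1) - 327) = -14284 + (2 - 147*10 - 327) = -14284 + (2 - 1470 - 327) = -14284 - 1795 = -16079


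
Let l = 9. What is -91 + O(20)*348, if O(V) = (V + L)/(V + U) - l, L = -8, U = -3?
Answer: -50615/17 ≈ -2977.4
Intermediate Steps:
O(V) = -9 + (-8 + V)/(-3 + V) (O(V) = (V - 8)/(V - 3) - 1*9 = (-8 + V)/(-3 + V) - 9 = -9 + (-8 + V)/(-3 + V))
-91 + O(20)*348 = -91 + ((19 - 8*20)/(-3 + 20))*348 = -91 + ((19 - 160)/17)*348 = -91 + ((1/17)*(-141))*348 = -91 - 141/17*348 = -91 - 49068/17 = -50615/17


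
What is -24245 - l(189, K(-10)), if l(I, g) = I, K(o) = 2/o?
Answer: -24434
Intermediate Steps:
-24245 - l(189, K(-10)) = -24245 - 1*189 = -24245 - 189 = -24434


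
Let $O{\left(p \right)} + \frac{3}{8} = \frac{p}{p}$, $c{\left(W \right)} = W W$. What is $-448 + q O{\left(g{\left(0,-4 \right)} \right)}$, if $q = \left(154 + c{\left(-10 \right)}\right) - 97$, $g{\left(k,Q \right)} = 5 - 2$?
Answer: $- \frac{2799}{8} \approx -349.88$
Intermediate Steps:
$c{\left(W \right)} = W^{2}$
$g{\left(k,Q \right)} = 3$
$O{\left(p \right)} = \frac{5}{8}$ ($O{\left(p \right)} = - \frac{3}{8} + \frac{p}{p} = - \frac{3}{8} + 1 = \frac{5}{8}$)
$q = 157$ ($q = \left(154 + \left(-10\right)^{2}\right) - 97 = \left(154 + 100\right) - 97 = 254 - 97 = 157$)
$-448 + q O{\left(g{\left(0,-4 \right)} \right)} = -448 + 157 \cdot \frac{5}{8} = -448 + \frac{785}{8} = - \frac{2799}{8}$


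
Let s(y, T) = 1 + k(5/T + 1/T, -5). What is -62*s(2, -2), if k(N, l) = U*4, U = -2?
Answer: 434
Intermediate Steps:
k(N, l) = -8 (k(N, l) = -2*4 = -8)
s(y, T) = -7 (s(y, T) = 1 - 8 = -7)
-62*s(2, -2) = -62*(-7) = 434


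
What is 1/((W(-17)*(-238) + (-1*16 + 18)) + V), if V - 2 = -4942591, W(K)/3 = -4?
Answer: -1/4939731 ≈ -2.0244e-7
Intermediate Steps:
W(K) = -12 (W(K) = 3*(-4) = -12)
V = -4942589 (V = 2 - 4942591 = -4942589)
1/((W(-17)*(-238) + (-1*16 + 18)) + V) = 1/((-12*(-238) + (-1*16 + 18)) - 4942589) = 1/((2856 + (-16 + 18)) - 4942589) = 1/((2856 + 2) - 4942589) = 1/(2858 - 4942589) = 1/(-4939731) = -1/4939731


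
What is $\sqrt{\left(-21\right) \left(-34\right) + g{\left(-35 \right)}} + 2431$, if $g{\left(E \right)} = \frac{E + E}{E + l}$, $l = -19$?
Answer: $2431 + \frac{\sqrt{57939}}{9} \approx 2457.7$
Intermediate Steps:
$g{\left(E \right)} = \frac{2 E}{-19 + E}$ ($g{\left(E \right)} = \frac{E + E}{E - 19} = \frac{2 E}{-19 + E}$)
$\sqrt{\left(-21\right) \left(-34\right) + g{\left(-35 \right)}} + 2431 = \sqrt{\left(-21\right) \left(-34\right) + 2 \left(-35\right) \frac{1}{-19 - 35}} + 2431 = \sqrt{714 + 2 \left(-35\right) \frac{1}{-54}} + 2431 = \sqrt{714 + 2 \left(-35\right) \left(- \frac{1}{54}\right)} + 2431 = \sqrt{714 + \frac{35}{27}} + 2431 = \sqrt{\frac{19313}{27}} + 2431 = \frac{\sqrt{57939}}{9} + 2431 = 2431 + \frac{\sqrt{57939}}{9}$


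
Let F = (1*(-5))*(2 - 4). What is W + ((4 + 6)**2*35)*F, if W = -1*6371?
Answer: 28629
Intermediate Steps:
F = 10 (F = -5*(-2) = 10)
W = -6371
W + ((4 + 6)**2*35)*F = -6371 + ((4 + 6)**2*35)*10 = -6371 + (10**2*35)*10 = -6371 + (100*35)*10 = -6371 + 3500*10 = -6371 + 35000 = 28629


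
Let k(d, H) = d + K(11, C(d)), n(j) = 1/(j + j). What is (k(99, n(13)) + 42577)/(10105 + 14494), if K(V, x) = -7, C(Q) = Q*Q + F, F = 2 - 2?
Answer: 42669/24599 ≈ 1.7346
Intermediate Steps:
F = 0
C(Q) = Q**2 (C(Q) = Q*Q + 0 = Q**2 + 0 = Q**2)
n(j) = 1/(2*j)
k(d, H) = -7 + d (k(d, H) = d - 7 = -7 + d)
(k(99, n(13)) + 42577)/(10105 + 14494) = ((-7 + 99) + 42577)/(10105 + 14494) = (92 + 42577)/24599 = 42669*(1/24599) = 42669/24599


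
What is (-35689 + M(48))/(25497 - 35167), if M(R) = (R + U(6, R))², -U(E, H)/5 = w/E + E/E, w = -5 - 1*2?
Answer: 239791/69624 ≈ 3.4441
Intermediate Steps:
w = -7 (w = -5 - 2 = -7)
U(E, H) = -5 + 35/E (U(E, H) = -5*(-7/E + E/E) = -5*(-7/E + 1) = -5*(1 - 7/E) = -5 + 35/E)
M(R) = (⅚ + R)² (M(R) = (R + (-5 + 35/6))² = (R + ⅚)² = (⅚ + R)²)
(-35689 + M(48))/(25497 - 35167) = (-35689 + (5 + 6*48)²/36)/(25497 - 35167) = (-35689 + (5 + 288)²/36)/(-9670) = (-35689 + (1/36)*293²)*(-1/9670) = (-35689 + (1/36)*85849)*(-1/9670) = (-35689 + 85849/36)*(-1/9670) = -1198955/36*(-1/9670) = 239791/69624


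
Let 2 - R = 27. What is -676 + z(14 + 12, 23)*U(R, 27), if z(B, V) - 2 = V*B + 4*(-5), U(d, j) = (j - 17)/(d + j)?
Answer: 2224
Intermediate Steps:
R = -25 (R = 2 - 1*27 = 2 - 27 = -25)
U(d, j) = (-17 + j)/(d + j)
z(B, V) = -18 + B*V (z(B, V) = 2 + (V*B + 4*(-5)) = 2 + (B*V - 20) = 2 + (-20 + B*V) = -18 + B*V)
-676 + z(14 + 12, 23)*U(R, 27) = -676 + (-18 + (14 + 12)*23)*((-17 + 27)/(-25 + 27)) = -676 + (-18 + 26*23)*(10/2) = -676 + (-18 + 598)*((1/2)*10) = -676 + 580*5 = -676 + 2900 = 2224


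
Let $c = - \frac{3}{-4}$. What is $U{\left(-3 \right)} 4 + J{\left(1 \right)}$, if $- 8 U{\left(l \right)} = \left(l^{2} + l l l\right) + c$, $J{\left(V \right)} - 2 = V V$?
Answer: $\frac{93}{8} \approx 11.625$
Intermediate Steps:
$c = \frac{3}{4}$ ($c = \left(-3\right) \left(- \frac{1}{4}\right) = \frac{3}{4} \approx 0.75$)
$J{\left(V \right)} = 2 + V^{2}$ ($J{\left(V \right)} = 2 + V V = 2 + V^{2}$)
$U{\left(l \right)} = - \frac{3}{32} - \frac{l^{2}}{8} - \frac{l^{3}}{8}$ ($U{\left(l \right)} = - \frac{\left(l^{2} + l l l\right) + \frac{3}{4}}{8} = - \frac{\left(l^{2} + l^{2} l\right) + \frac{3}{4}}{8} = - \frac{\left(l^{2} + l^{3}\right) + \frac{3}{4}}{8} = - \frac{\frac{3}{4} + l^{2} + l^{3}}{8} = - \frac{3}{32} - \frac{l^{2}}{8} - \frac{l^{3}}{8}$)
$U{\left(-3 \right)} 4 + J{\left(1 \right)} = \left(- \frac{3}{32} - \frac{\left(-3\right)^{2}}{8} - \frac{\left(-3\right)^{3}}{8}\right) 4 + \left(2 + 1^{2}\right) = \left(- \frac{3}{32} - \frac{9}{8} - - \frac{27}{8}\right) 4 + \left(2 + 1\right) = \left(- \frac{3}{32} - \frac{9}{8} + \frac{27}{8}\right) 4 + 3 = \frac{69}{32} \cdot 4 + 3 = \frac{69}{8} + 3 = \frac{93}{8}$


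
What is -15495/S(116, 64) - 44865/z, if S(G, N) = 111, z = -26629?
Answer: -135878780/985273 ≈ -137.91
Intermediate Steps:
-15495/S(116, 64) - 44865/z = -15495/111 - 44865/(-26629) = -15495*1/111 - 44865*(-1/26629) = -5165/37 + 44865/26629 = -135878780/985273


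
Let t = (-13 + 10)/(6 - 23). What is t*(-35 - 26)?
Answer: -183/17 ≈ -10.765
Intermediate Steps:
t = 3/17 (t = -3/(-17) = -3*(-1/17) = 3/17 ≈ 0.17647)
t*(-35 - 26) = 3*(-35 - 26)/17 = (3/17)*(-61) = -183/17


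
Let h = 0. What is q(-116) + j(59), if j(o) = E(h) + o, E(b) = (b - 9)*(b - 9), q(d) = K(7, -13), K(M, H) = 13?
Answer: 153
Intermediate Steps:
q(d) = 13
E(b) = (-9 + b)² (E(b) = (-9 + b)*(-9 + b) = (-9 + b)²)
j(o) = 81 + o (j(o) = (-9 + 0)² + o = (-9)² + o = 81 + o)
q(-116) + j(59) = 13 + (81 + 59) = 13 + 140 = 153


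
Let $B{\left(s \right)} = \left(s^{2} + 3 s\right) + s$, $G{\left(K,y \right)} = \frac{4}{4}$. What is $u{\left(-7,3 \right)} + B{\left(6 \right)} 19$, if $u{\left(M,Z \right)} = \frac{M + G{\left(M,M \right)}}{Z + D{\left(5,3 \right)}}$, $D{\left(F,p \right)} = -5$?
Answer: $1143$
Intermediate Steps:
$G{\left(K,y \right)} = 1$ ($G{\left(K,y \right)} = 4 \cdot \frac{1}{4} = 1$)
$B{\left(s \right)} = s^{2} + 4 s$
$u{\left(M,Z \right)} = \frac{1 + M}{-5 + Z}$ ($u{\left(M,Z \right)} = \frac{M + 1}{Z - 5} = \frac{1 + M}{-5 + Z}$)
$u{\left(-7,3 \right)} + B{\left(6 \right)} 19 = \frac{1 - 7}{-5 + 3} + 6 \left(4 + 6\right) 19 = \frac{1}{-2} \left(-6\right) + 6 \cdot 10 \cdot 19 = \left(- \frac{1}{2}\right) \left(-6\right) + 60 \cdot 19 = 3 + 1140 = 1143$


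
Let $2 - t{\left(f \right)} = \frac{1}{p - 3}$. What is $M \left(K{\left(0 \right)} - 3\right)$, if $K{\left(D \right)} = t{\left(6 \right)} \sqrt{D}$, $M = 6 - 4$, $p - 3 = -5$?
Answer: $-6$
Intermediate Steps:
$p = -2$ ($p = 3 - 5 = -2$)
$M = 2$ ($M = 6 - 4 = 2$)
$t{\left(f \right)} = \frac{11}{5}$ ($t{\left(f \right)} = 2 - \frac{1}{-2 - 3} = 2 - \frac{1}{-5} = 2 - - \frac{1}{5} = 2 + \frac{1}{5} = \frac{11}{5}$)
$K{\left(D \right)} = \frac{11 \sqrt{D}}{5}$
$M \left(K{\left(0 \right)} - 3\right) = 2 \left(\frac{11 \sqrt{0}}{5} - 3\right) = 2 \left(\frac{11}{5} \cdot 0 - 3\right) = 2 \left(0 - 3\right) = 2 \left(-3\right) = -6$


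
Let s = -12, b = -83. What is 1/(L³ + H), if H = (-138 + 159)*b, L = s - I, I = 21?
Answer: -1/37680 ≈ -2.6539e-5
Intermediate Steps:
L = -33 (L = -12 - 1*21 = -12 - 21 = -33)
H = -1743 (H = (-138 + 159)*(-83) = 21*(-83) = -1743)
1/(L³ + H) = 1/((-33)³ - 1743) = 1/(-35937 - 1743) = 1/(-37680) = -1/37680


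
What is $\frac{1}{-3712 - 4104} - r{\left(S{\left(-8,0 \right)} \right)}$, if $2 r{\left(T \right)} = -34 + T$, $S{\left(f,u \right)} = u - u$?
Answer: $\frac{132871}{7816} \approx 17.0$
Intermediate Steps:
$S{\left(f,u \right)} = 0$
$r{\left(T \right)} = -17 + \frac{T}{2}$ ($r{\left(T \right)} = \frac{-34 + T}{2} = -17 + \frac{T}{2}$)
$\frac{1}{-3712 - 4104} - r{\left(S{\left(-8,0 \right)} \right)} = \frac{1}{-3712 - 4104} - \left(-17 + \frac{1}{2} \cdot 0\right) = \frac{1}{-7816} - \left(-17 + 0\right) = - \frac{1}{7816} - -17 = - \frac{1}{7816} + 17 = \frac{132871}{7816}$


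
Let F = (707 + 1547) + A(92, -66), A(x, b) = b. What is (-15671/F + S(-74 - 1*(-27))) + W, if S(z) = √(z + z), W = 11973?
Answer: 26181253/2188 + I*√94 ≈ 11966.0 + 9.6954*I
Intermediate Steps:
S(z) = √2*√z (S(z) = √(2*z) = √2*√z)
F = 2188 (F = (707 + 1547) - 66 = 2254 - 66 = 2188)
(-15671/F + S(-74 - 1*(-27))) + W = (-15671/2188 + √2*√(-74 - 1*(-27))) + 11973 = (-15671*1/2188 + √2*√(-74 + 27)) + 11973 = (-15671/2188 + √2*√(-47)) + 11973 = (-15671/2188 + √2*(I*√47)) + 11973 = (-15671/2188 + I*√94) + 11973 = 26181253/2188 + I*√94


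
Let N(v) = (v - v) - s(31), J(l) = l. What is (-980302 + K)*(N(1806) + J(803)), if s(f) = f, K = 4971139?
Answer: 3080926164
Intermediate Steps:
N(v) = -31 (N(v) = (v - v) - 1*31 = 0 - 31 = -31)
(-980302 + K)*(N(1806) + J(803)) = (-980302 + 4971139)*(-31 + 803) = 3990837*772 = 3080926164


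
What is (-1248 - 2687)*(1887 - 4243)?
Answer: 9270860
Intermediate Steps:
(-1248 - 2687)*(1887 - 4243) = -3935*(-2356) = 9270860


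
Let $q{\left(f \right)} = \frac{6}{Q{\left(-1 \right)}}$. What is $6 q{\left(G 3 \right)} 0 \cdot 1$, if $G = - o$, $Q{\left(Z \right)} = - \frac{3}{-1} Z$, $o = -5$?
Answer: $0$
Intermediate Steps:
$Q{\left(Z \right)} = 3 Z$ ($Q{\left(Z \right)} = \left(-3\right) \left(-1\right) Z = 3 Z$)
$G = 5$ ($G = \left(-1\right) \left(-5\right) = 5$)
$q{\left(f \right)} = -2$ ($q{\left(f \right)} = \frac{6}{3 \left(-1\right)} = \frac{6}{-3} = 6 \left(- \frac{1}{3}\right) = -2$)
$6 q{\left(G 3 \right)} 0 \cdot 1 = 6 \left(-2\right) 0 \cdot 1 = \left(-12\right) 0 = 0$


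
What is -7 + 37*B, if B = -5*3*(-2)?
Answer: 1103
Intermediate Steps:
B = 30 (B = -15*(-2) = 30)
-7 + 37*B = -7 + 37*30 = -7 + 1110 = 1103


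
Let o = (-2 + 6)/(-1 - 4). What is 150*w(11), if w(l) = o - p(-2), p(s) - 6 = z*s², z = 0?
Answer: -1020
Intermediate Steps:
p(s) = 6 (p(s) = 6 + 0*s² = 6 + 0 = 6)
o = -⅘ (o = 4/(-5) = 4*(-⅕) = -⅘ ≈ -0.80000)
w(l) = -34/5 (w(l) = -⅘ - 1*6 = -⅘ - 6 = -34/5)
150*w(11) = 150*(-34/5) = -1020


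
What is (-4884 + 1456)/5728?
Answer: -857/1432 ≈ -0.59846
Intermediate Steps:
(-4884 + 1456)/5728 = -3428*1/5728 = -857/1432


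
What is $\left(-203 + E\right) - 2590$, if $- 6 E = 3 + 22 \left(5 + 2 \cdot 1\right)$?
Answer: $- \frac{16915}{6} \approx -2819.2$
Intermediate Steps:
$E = - \frac{157}{6}$ ($E = - \frac{3 + 22 \left(5 + 2 \cdot 1\right)}{6} = - \frac{3 + 22 \left(5 + 2\right)}{6} = - \frac{3 + 22 \cdot 7}{6} = - \frac{3 + 154}{6} = \left(- \frac{1}{6}\right) 157 = - \frac{157}{6} \approx -26.167$)
$\left(-203 + E\right) - 2590 = \left(-203 - \frac{157}{6}\right) - 2590 = - \frac{1375}{6} - 2590 = - \frac{16915}{6}$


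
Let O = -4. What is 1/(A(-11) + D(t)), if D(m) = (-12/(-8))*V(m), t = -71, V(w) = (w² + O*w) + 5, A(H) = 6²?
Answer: 1/8031 ≈ 0.00012452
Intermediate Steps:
A(H) = 36
V(w) = 5 + w² - 4*w (V(w) = (w² - 4*w) + 5 = 5 + w² - 4*w)
D(m) = 15/2 - 6*m + 3*m²/2 (D(m) = (-12/(-8))*(5 + m² - 4*m) = (-12*(-⅛))*(5 + m² - 4*m) = 3*(5 + m² - 4*m)/2 = 15/2 - 6*m + 3*m²/2)
1/(A(-11) + D(t)) = 1/(36 + (15/2 - 6*(-71) + (3/2)*(-71)²)) = 1/(36 + (15/2 + 426 + (3/2)*5041)) = 1/(36 + (15/2 + 426 + 15123/2)) = 1/(36 + 7995) = 1/8031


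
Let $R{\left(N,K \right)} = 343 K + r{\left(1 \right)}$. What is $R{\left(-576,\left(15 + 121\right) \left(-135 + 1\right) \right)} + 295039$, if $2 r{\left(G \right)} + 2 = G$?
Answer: $- \frac{11911587}{2} \approx -5.9558 \cdot 10^{6}$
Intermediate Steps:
$r{\left(G \right)} = -1 + \frac{G}{2}$
$R{\left(N,K \right)} = - \frac{1}{2} + 343 K$ ($R{\left(N,K \right)} = 343 K + \left(-1 + \frac{1}{2} \cdot 1\right) = 343 K + \left(-1 + \frac{1}{2}\right) = 343 K - \frac{1}{2} = - \frac{1}{2} + 343 K$)
$R{\left(-576,\left(15 + 121\right) \left(-135 + 1\right) \right)} + 295039 = \left(- \frac{1}{2} + 343 \left(15 + 121\right) \left(-135 + 1\right)\right) + 295039 = \left(- \frac{1}{2} + 343 \cdot 136 \left(-134\right)\right) + 295039 = \left(- \frac{1}{2} + 343 \left(-18224\right)\right) + 295039 = \left(- \frac{1}{2} - 6250832\right) + 295039 = - \frac{12501665}{2} + 295039 = - \frac{11911587}{2}$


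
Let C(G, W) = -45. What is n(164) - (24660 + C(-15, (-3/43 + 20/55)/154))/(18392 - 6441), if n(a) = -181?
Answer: -2187746/11951 ≈ -183.06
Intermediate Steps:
n(164) - (24660 + C(-15, (-3/43 + 20/55)/154))/(18392 - 6441) = -181 - (24660 - 45)/(18392 - 6441) = -181 - 24615/11951 = -2187746/11951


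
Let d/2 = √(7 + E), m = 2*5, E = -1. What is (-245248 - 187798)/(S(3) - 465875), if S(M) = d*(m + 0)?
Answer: 8069812210/8681580529 + 1732184*√6/43407902645 ≈ 0.92963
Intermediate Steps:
m = 10
d = 2*√6 (d = 2*√(7 - 1) = 2*√6 ≈ 4.8990)
S(M) = 20*√6 (S(M) = (2*√6)*(10 + 0) = (2*√6)*10 = 20*√6)
(-245248 - 187798)/(S(3) - 465875) = (-245248 - 187798)/(20*√6 - 465875) = -433046/(-465875 + 20*√6)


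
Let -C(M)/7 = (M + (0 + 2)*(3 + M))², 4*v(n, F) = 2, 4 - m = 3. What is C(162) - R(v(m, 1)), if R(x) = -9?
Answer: -1694439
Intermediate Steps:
m = 1 (m = 4 - 1*3 = 4 - 3 = 1)
v(n, F) = ½ (v(n, F) = (¼)*2 = ½)
C(M) = -7*(6 + 3*M)² (C(M) = -7*(M + (0 + 2)*(3 + M))² = -7*(M + 2*(3 + M))² = -7*(M + (6 + 2*M))² = -7*(6 + 3*M)²)
C(162) - R(v(m, 1)) = -63*(2 + 162)² - 1*(-9) = -63*164² + 9 = -63*26896 + 9 = -1694448 + 9 = -1694439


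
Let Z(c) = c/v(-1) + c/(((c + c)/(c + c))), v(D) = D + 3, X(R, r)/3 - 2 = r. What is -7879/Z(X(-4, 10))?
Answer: -7879/54 ≈ -145.91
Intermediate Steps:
X(R, r) = 6 + 3*r
v(D) = 3 + D
Z(c) = 3*c/2 (Z(c) = c/(3 - 1) + c/(((c + c)/(c + c))) = c/2 + c/(((2*c)/((2*c)))) = c*(½) + c/(((2*c)*(1/(2*c)))) = c/2 + c/1 = c/2 + c*1 = c/2 + c = 3*c/2)
-7879/Z(X(-4, 10)) = -7879*2/(3*(6 + 3*10)) = -7879*2/(3*(6 + 30)) = -7879/((3/2)*36) = -7879/54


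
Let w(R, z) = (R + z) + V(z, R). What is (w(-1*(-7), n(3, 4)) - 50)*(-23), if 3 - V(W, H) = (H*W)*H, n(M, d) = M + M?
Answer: 7544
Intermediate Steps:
n(M, d) = 2*M
V(W, H) = 3 - W*H² (V(W, H) = 3 - H*W*H = 3 - W*H²)
w(R, z) = 3 + R + z - z*R² (w(R, z) = (R + z) + (3 - z*R²) = 3 + R + z - z*R²)
(w(-1*(-7), n(3, 4)) - 50)*(-23) = ((3 - 1*(-7) + 2*3 - 2*3*(-1*(-7))²) - 50)*(-23) = ((3 + 7 + 6 - 1*6*7²) - 50)*(-23) = ((3 + 7 + 6 - 1*6*49) - 50)*(-23) = ((3 + 7 + 6 - 294) - 50)*(-23) = (-278 - 50)*(-23) = -328*(-23) = 7544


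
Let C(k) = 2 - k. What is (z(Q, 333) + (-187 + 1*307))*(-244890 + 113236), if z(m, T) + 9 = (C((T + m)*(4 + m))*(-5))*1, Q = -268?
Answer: 11282616146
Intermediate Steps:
z(m, T) = -19 + 5*(4 + m)*(T + m) (z(m, T) = -9 + ((2 - (T + m)*(4 + m))*(-5))*1 = -9 + ((2 - (4 + m)*(T + m))*(-5))*1 = -9 + (-10 + 5*(4 + m)*(T + m))*1 = -9 + (-10 + 5*(4 + m)*(T + m)) = -19 + 5*(4 + m)*(T + m))
(z(Q, 333) + (-187 + 1*307))*(-244890 + 113236) = ((-19 + 5*(-268)² + 20*333 + 20*(-268) + 5*333*(-268)) + (-187 + 1*307))*(-244890 + 113236) = ((-19 + 5*71824 + 6660 - 5360 - 446220) + (-187 + 307))*(-131654) = ((-19 + 359120 + 6660 - 5360 - 446220) + 120)*(-131654) = (-85819 + 120)*(-131654) = -85699*(-131654) = 11282616146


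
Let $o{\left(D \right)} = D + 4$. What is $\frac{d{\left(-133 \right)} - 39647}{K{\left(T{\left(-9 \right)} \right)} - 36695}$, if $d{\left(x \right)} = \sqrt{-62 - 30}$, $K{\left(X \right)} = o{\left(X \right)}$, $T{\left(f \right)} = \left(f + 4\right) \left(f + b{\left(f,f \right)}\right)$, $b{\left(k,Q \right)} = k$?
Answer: $\frac{39647}{36601} - \frac{2 i \sqrt{23}}{36601} \approx 1.0832 - 0.00026206 i$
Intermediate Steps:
$o{\left(D \right)} = 4 + D$
$T{\left(f \right)} = 2 f \left(4 + f\right)$ ($T{\left(f \right)} = \left(f + 4\right) \left(f + f\right) = \left(4 + f\right) 2 f = 2 f \left(4 + f\right)$)
$K{\left(X \right)} = 4 + X$
$d{\left(x \right)} = 2 i \sqrt{23}$ ($d{\left(x \right)} = \sqrt{-92} = 2 i \sqrt{23}$)
$\frac{d{\left(-133 \right)} - 39647}{K{\left(T{\left(-9 \right)} \right)} - 36695} = \frac{2 i \sqrt{23} - 39647}{\left(4 + 2 \left(-9\right) \left(4 - 9\right)\right) - 36695} = \frac{-39647 + 2 i \sqrt{23}}{\left(4 + 2 \left(-9\right) \left(-5\right)\right) - 36695} = \frac{-39647 + 2 i \sqrt{23}}{\left(4 + 90\right) - 36695} = \frac{-39647 + 2 i \sqrt{23}}{94 - 36695} = \frac{-39647 + 2 i \sqrt{23}}{-36601} = \left(-39647 + 2 i \sqrt{23}\right) \left(- \frac{1}{36601}\right) = \frac{39647}{36601} - \frac{2 i \sqrt{23}}{36601}$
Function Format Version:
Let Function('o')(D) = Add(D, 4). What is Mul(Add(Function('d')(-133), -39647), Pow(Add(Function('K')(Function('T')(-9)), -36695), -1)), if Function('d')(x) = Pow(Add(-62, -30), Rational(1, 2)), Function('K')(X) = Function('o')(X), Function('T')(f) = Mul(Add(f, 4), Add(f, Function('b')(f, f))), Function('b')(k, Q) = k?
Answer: Add(Rational(39647, 36601), Mul(Rational(-2, 36601), I, Pow(23, Rational(1, 2)))) ≈ Add(1.0832, Mul(-0.00026206, I))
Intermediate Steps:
Function('o')(D) = Add(4, D)
Function('T')(f) = Mul(2, f, Add(4, f)) (Function('T')(f) = Mul(Add(f, 4), Add(f, f)) = Mul(Add(4, f), Mul(2, f)) = Mul(2, f, Add(4, f)))
Function('K')(X) = Add(4, X)
Function('d')(x) = Mul(2, I, Pow(23, Rational(1, 2))) (Function('d')(x) = Pow(-92, Rational(1, 2)) = Mul(2, I, Pow(23, Rational(1, 2))))
Mul(Add(Function('d')(-133), -39647), Pow(Add(Function('K')(Function('T')(-9)), -36695), -1)) = Mul(Add(Mul(2, I, Pow(23, Rational(1, 2))), -39647), Pow(Add(Add(4, Mul(2, -9, Add(4, -9))), -36695), -1)) = Mul(Add(-39647, Mul(2, I, Pow(23, Rational(1, 2)))), Pow(Add(Add(4, Mul(2, -9, -5)), -36695), -1)) = Mul(Add(-39647, Mul(2, I, Pow(23, Rational(1, 2)))), Pow(Add(Add(4, 90), -36695), -1)) = Mul(Add(-39647, Mul(2, I, Pow(23, Rational(1, 2)))), Pow(Add(94, -36695), -1)) = Mul(Add(-39647, Mul(2, I, Pow(23, Rational(1, 2)))), Pow(-36601, -1)) = Mul(Add(-39647, Mul(2, I, Pow(23, Rational(1, 2)))), Rational(-1, 36601)) = Add(Rational(39647, 36601), Mul(Rational(-2, 36601), I, Pow(23, Rational(1, 2))))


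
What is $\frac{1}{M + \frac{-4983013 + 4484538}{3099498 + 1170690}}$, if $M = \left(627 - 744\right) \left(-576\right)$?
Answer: $\frac{4270188}{287776011221} \approx 1.4839 \cdot 10^{-5}$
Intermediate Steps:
$M = 67392$ ($M = \left(-117\right) \left(-576\right) = 67392$)
$\frac{1}{M + \frac{-4983013 + 4484538}{3099498 + 1170690}} = \frac{1}{67392 + \frac{-4983013 + 4484538}{3099498 + 1170690}} = \frac{1}{67392 - \frac{498475}{4270188}} = \frac{1}{\frac{287776011221}{4270188}} = \frac{4270188}{287776011221}$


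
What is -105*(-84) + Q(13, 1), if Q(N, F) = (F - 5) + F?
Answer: 8817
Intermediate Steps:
Q(N, F) = -5 + 2*F (Q(N, F) = (-5 + F) + F = -5 + 2*F)
-105*(-84) + Q(13, 1) = -105*(-84) + (-5 + 2*1) = 8820 + (-5 + 2) = 8820 - 3 = 8817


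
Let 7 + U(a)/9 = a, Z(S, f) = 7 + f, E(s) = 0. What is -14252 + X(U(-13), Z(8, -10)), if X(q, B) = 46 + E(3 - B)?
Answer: -14206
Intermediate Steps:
U(a) = -63 + 9*a
X(q, B) = 46 (X(q, B) = 46 + 0 = 46)
-14252 + X(U(-13), Z(8, -10)) = -14252 + 46 = -14206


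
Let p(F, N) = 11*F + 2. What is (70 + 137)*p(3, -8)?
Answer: 7245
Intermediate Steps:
p(F, N) = 2 + 11*F
(70 + 137)*p(3, -8) = (70 + 137)*(2 + 11*3) = 207*(2 + 33) = 207*35 = 7245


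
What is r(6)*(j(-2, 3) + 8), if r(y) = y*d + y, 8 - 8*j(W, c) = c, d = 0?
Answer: 207/4 ≈ 51.750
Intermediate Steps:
j(W, c) = 1 - c/8
r(y) = y (r(y) = y*0 + y = 0 + y = y)
r(6)*(j(-2, 3) + 8) = 6*((1 - 1/8*3) + 8) = 6*((1 - 3/8) + 8) = 6*(5/8 + 8) = 6*(69/8) = 207/4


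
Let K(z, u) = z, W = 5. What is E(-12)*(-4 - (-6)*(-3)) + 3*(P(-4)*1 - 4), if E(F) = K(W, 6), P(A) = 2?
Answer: -116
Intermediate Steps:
E(F) = 5
E(-12)*(-4 - (-6)*(-3)) + 3*(P(-4)*1 - 4) = 5*(-4 - (-6)*(-3)) + 3*(2*1 - 4) = 5*(-4 - 6*3) + 3*(2 - 4) = 5*(-4 - 18) + 3*(-2) = 5*(-22) - 6 = -110 - 6 = -116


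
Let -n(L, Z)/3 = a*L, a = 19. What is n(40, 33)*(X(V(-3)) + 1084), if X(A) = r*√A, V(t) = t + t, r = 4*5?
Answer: -2471520 - 45600*I*√6 ≈ -2.4715e+6 - 1.117e+5*I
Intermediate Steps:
n(L, Z) = -57*L
r = 20
V(t) = 2*t
X(A) = 20*√A
n(40, 33)*(X(V(-3)) + 1084) = (-57*40)*(20*√(2*(-3)) + 1084) = -2280*(20*√(-6) + 1084) = -2280*(20*(I*√6) + 1084) = -2280*(20*I*√6 + 1084) = -2280*(1084 + 20*I*√6) = -2471520 - 45600*I*√6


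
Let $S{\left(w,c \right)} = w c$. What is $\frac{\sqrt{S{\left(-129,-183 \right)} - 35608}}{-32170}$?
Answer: $- \frac{i \sqrt{12001}}{32170} \approx - 0.0034053 i$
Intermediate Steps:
$S{\left(w,c \right)} = c w$
$\frac{\sqrt{S{\left(-129,-183 \right)} - 35608}}{-32170} = \frac{\sqrt{\left(-183\right) \left(-129\right) - 35608}}{-32170} = \sqrt{23607 - 35608} \left(- \frac{1}{32170}\right) = \sqrt{-12001} \left(- \frac{1}{32170}\right) = i \sqrt{12001} \left(- \frac{1}{32170}\right) = - \frac{i \sqrt{12001}}{32170}$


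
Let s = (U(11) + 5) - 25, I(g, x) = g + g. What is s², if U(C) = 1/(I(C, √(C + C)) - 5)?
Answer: 114921/289 ≈ 397.65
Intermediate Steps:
I(g, x) = 2*g
U(C) = 1/(-5 + 2*C) (U(C) = 1/(2*C - 5) = 1/(-5 + 2*C))
s = -339/17 (s = (1/(-5 + 2*11) + 5) - 25 = (1/(-5 + 22) + 5) - 25 = (1/17 + 5) - 25 = 86/17 - 25 = -339/17 ≈ -19.941)
s² = (-339/17)² = 114921/289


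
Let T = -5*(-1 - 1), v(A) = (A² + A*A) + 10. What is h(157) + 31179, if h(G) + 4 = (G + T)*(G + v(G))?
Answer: 8291830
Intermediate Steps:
v(A) = 10 + 2*A² (v(A) = (A² + A²) + 10 = 2*A² + 10 = 10 + 2*A²)
T = 10 (T = -5*(-2) = 10)
h(G) = -4 + (10 + G)*(10 + G + 2*G²) (h(G) = -4 + (G + 10)*(G + (10 + 2*G²)) = -4 + (10 + G)*(10 + G + 2*G²))
h(157) + 31179 = (96 + 2*157³ + 20*157 + 21*157²) + 31179 = (96 + 2*3869893 + 3140 + 21*24649) + 31179 = (96 + 7739786 + 3140 + 517629) + 31179 = 8260651 + 31179 = 8291830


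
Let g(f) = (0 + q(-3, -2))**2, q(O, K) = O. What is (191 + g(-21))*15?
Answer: 3000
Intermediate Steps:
g(f) = 9 (g(f) = (0 - 3)**2 = (-3)**2 = 9)
(191 + g(-21))*15 = (191 + 9)*15 = 200*15 = 3000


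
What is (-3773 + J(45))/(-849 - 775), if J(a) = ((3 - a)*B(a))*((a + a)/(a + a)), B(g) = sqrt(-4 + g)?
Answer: 539/232 + 3*sqrt(41)/116 ≈ 2.4889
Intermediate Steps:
J(a) = sqrt(-4 + a)*(3 - a) (J(a) = ((3 - a)*sqrt(-4 + a))*((a + a)/(a + a)) = (sqrt(-4 + a)*(3 - a))*((2*a)/((2*a))) = (sqrt(-4 + a)*(3 - a))*((2*a)*(1/(2*a))) = (sqrt(-4 + a)*(3 - a))*1 = sqrt(-4 + a)*(3 - a))
(-3773 + J(45))/(-849 - 775) = (-3773 + sqrt(-4 + 45)*(3 - 1*45))/(-849 - 775) = (-3773 + sqrt(41)*(3 - 45))/(-1624) = (-3773 + sqrt(41)*(-42))*(-1/1624) = (-3773 - 42*sqrt(41))*(-1/1624) = 539/232 + 3*sqrt(41)/116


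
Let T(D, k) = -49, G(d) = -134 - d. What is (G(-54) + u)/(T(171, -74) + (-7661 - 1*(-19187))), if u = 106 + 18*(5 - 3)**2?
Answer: 98/11477 ≈ 0.0085388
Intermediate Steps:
u = 178 (u = 106 + 18*2**2 = 106 + 18*4 = 106 + 72 = 178)
(G(-54) + u)/(T(171, -74) + (-7661 - 1*(-19187))) = ((-134 - 1*(-54)) + 178)/(-49 + (-7661 - 1*(-19187))) = ((-134 + 54) + 178)/(-49 + (-7661 + 19187)) = (-80 + 178)/(-49 + 11526) = 98/11477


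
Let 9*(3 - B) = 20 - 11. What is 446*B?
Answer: 892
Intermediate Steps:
B = 2 (B = 3 - (20 - 11)/9 = 3 - 1/9*9 = 3 - 1 = 2)
446*B = 446*2 = 892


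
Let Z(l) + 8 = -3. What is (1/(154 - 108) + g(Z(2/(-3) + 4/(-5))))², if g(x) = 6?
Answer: 76729/2116 ≈ 36.261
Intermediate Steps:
Z(l) = -11 (Z(l) = -8 - 3 = -11)
(1/(154 - 108) + g(Z(2/(-3) + 4/(-5))))² = (1/(154 - 108) + 6)² = (1/46 + 6)² = (277/46)² = 76729/2116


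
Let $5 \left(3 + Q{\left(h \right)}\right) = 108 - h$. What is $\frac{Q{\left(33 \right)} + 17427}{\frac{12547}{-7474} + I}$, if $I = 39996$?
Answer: $\frac{130339086}{298917557} \approx 0.43604$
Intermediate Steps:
$Q{\left(h \right)} = \frac{93}{5} - \frac{h}{5}$ ($Q{\left(h \right)} = -3 + \frac{108 - h}{5} = -3 - \left(- \frac{108}{5} + \frac{h}{5}\right) = \frac{93}{5} - \frac{h}{5}$)
$\frac{Q{\left(33 \right)} + 17427}{\frac{12547}{-7474} + I} = \frac{\left(\frac{93}{5} - \frac{33}{5}\right) + 17427}{\frac{12547}{-7474} + 39996} = \frac{\left(\frac{93}{5} - \frac{33}{5}\right) + 17427}{12547 \left(- \frac{1}{7474}\right) + 39996} = \frac{12 + 17427}{- \frac{12547}{7474} + 39996} = \frac{17439}{\frac{298917557}{7474}} = 17439 \cdot \frac{7474}{298917557} = \frac{130339086}{298917557}$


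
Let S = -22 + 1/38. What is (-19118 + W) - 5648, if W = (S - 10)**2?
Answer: -34285879/1444 ≈ -23744.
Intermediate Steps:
S = -835/38 (S = -22 + 1/38 = -835/38 ≈ -21.974)
W = 1476225/1444 (W = (-835/38 - 10)**2 = (-1215/38)**2 = 1476225/1444 ≈ 1022.3)
(-19118 + W) - 5648 = (-19118 + 1476225/1444) - 5648 = -26130167/1444 - 5648 = -34285879/1444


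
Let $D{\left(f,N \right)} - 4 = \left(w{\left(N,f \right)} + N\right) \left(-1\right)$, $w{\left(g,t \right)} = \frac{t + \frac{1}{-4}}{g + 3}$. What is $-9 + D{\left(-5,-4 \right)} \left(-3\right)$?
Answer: $- \frac{69}{4} \approx -17.25$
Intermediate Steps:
$w{\left(g,t \right)} = \frac{- \frac{1}{4} + t}{3 + g}$ ($w{\left(g,t \right)} = \frac{t - \frac{1}{4}}{3 + g} = \frac{- \frac{1}{4} + t}{3 + g}$)
$D{\left(f,N \right)} = 4 - N - \frac{- \frac{1}{4} + f}{3 + N}$ ($D{\left(f,N \right)} = 4 + \left(\frac{- \frac{1}{4} + f}{3 + N} + N\right) \left(-1\right) = 4 + \left(N + \frac{- \frac{1}{4} + f}{3 + N}\right) \left(-1\right) = 4 - \left(N + \frac{- \frac{1}{4} + f}{3 + N}\right) = 4 - N - \frac{- \frac{1}{4} + f}{3 + N}$)
$-9 + D{\left(-5,-4 \right)} \left(-3\right) = -9 + \frac{\frac{1}{4} - -5 + \left(3 - 4\right) \left(4 - -4\right)}{3 - 4} \left(-3\right) = -9 + \frac{\frac{1}{4} + 5 - \left(4 + 4\right)}{-1} \left(-3\right) = -9 + - (\frac{1}{4} + 5 - 8) \left(-3\right) = -9 + \left(-1\right) \left(- \frac{11}{4}\right) \left(-3\right) = -9 + \frac{11}{4} \left(-3\right) = -9 - \frac{33}{4} = - \frac{69}{4}$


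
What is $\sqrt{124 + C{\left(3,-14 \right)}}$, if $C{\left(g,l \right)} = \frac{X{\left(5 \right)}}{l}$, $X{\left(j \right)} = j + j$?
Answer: $\frac{\sqrt{6041}}{7} \approx 11.103$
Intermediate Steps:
$X{\left(j \right)} = 2 j$
$C{\left(g,l \right)} = \frac{10}{l}$ ($C{\left(g,l \right)} = \frac{2 \cdot 5}{l} = \frac{10}{l}$)
$\sqrt{124 + C{\left(3,-14 \right)}} = \sqrt{124 + \frac{10}{-14}} = \sqrt{124 + 10 \left(- \frac{1}{14}\right)} = \sqrt{124 - \frac{5}{7}} = \sqrt{\frac{863}{7}} = \frac{\sqrt{6041}}{7}$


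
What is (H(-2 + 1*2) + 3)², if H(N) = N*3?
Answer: 9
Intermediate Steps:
H(N) = 3*N
(H(-2 + 1*2) + 3)² = (3*(-2 + 1*2) + 3)² = (3*(-2 + 2) + 3)² = (3*0 + 3)² = (0 + 3)² = 3² = 9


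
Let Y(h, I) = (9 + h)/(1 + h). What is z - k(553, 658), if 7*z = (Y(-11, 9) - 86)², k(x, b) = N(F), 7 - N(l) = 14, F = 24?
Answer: 185266/175 ≈ 1058.7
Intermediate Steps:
Y(h, I) = (9 + h)/(1 + h)
N(l) = -7 (N(l) = 7 - 1*14 = 7 - 14 = -7)
k(x, b) = -7
z = 184041/175 (z = ((9 - 11)/(1 - 11) - 86)²/7 = (-2/(-10) - 86)²/7 = (-⅒*(-2) - 86)²/7 = (⅕ - 86)²/7 = (-429/5)²/7 = (⅐)*(184041/25) = 184041/175 ≈ 1051.7)
z - k(553, 658) = 184041/175 - 1*(-7) = 184041/175 + 7 = 185266/175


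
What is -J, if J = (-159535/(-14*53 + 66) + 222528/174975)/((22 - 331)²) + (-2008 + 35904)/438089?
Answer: -43901028588739313/549742731681503100 ≈ -0.079857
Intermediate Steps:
J = 43901028588739313/549742731681503100 (J = (-159535/(-742 + 66) + 222528*(1/174975))/((-309)²) + 33896*(1/438089) = (-159535/(-676) + 74176/58325)/95481 + 33896/438089 = (-159535*(-1/676) + 74176/58325)*(1/95481) + 33896/438089 = (159535/676 + 74176/58325)*(1/95481) + 33896/438089 = (9355021851/39427700)*(1/95481) + 33896/438089 = 3118340617/1254865407900 + 33896/438089 = 43901028588739313/549742731681503100 ≈ 0.079857)
-J = -1*43901028588739313/549742731681503100 = -43901028588739313/549742731681503100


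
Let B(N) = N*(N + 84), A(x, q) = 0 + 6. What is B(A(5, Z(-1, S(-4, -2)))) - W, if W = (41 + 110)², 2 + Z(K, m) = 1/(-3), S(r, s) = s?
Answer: -22261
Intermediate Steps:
Z(K, m) = -7/3 (Z(K, m) = -2 + 1/(-3) = -2 - ⅓ = -7/3)
A(x, q) = 6
B(N) = N*(84 + N)
W = 22801 (W = 151² = 22801)
B(A(5, Z(-1, S(-4, -2)))) - W = 6*(84 + 6) - 1*22801 = 6*90 - 22801 = 540 - 22801 = -22261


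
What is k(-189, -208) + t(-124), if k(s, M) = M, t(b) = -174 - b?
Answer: -258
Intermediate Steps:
k(-189, -208) + t(-124) = -208 + (-174 - 1*(-124)) = -208 + (-174 + 124) = -208 - 50 = -258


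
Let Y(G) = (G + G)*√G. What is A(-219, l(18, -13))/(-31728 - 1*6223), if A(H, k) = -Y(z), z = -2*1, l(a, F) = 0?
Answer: -4*I*√2/37951 ≈ -0.00014906*I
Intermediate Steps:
z = -2
Y(G) = 2*G^(3/2) (Y(G) = (2*G)*√G = 2*G^(3/2))
A(H, k) = 4*I*√2 (A(H, k) = -2*(-2)^(3/2) = -2*(-2*I*√2) = -(-4)*I*√2 = 4*I*√2)
A(-219, l(18, -13))/(-31728 - 1*6223) = (4*I*√2)/(-31728 - 1*6223) = (4*I*√2)/(-31728 - 6223) = (4*I*√2)/(-37951) = (4*I*√2)*(-1/37951) = -4*I*√2/37951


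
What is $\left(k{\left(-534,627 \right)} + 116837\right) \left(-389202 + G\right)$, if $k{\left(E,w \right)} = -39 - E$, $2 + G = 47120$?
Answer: $-40137399888$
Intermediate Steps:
$G = 47118$ ($G = -2 + 47120 = 47118$)
$\left(k{\left(-534,627 \right)} + 116837\right) \left(-389202 + G\right) = \left(\left(-39 - -534\right) + 116837\right) \left(-389202 + 47118\right) = \left(\left(-39 + 534\right) + 116837\right) \left(-342084\right) = \left(495 + 116837\right) \left(-342084\right) = 117332 \left(-342084\right) = -40137399888$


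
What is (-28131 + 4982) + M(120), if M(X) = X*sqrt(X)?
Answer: -23149 + 240*sqrt(30) ≈ -21834.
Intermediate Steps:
M(X) = X**(3/2)
(-28131 + 4982) + M(120) = (-28131 + 4982) + 120**(3/2) = -23149 + 240*sqrt(30)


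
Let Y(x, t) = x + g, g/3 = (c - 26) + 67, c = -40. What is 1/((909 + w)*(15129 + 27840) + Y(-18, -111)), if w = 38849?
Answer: 1/1708361487 ≈ 5.8536e-10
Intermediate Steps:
g = 3 (g = 3*((-40 - 26) + 67) = 3*(-66 + 67) = 3*1 = 3)
Y(x, t) = 3 + x (Y(x, t) = x + 3 = 3 + x)
1/((909 + w)*(15129 + 27840) + Y(-18, -111)) = 1/((909 + 38849)*(15129 + 27840) + (3 - 18)) = 1/(39758*42969 - 15) = 1/(1708361502 - 15) = 1/1708361487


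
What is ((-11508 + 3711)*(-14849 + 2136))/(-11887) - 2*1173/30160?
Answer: -1494792719331/179255960 ≈ -8338.9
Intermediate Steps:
((-11508 + 3711)*(-14849 + 2136))/(-11887) - 2*1173/30160 = -7797*(-12713)*(-1/11887) - 2346*1/30160 = 99123261*(-1/11887) - 1173/15080 = -99123261/11887 - 1173/15080 = -1494792719331/179255960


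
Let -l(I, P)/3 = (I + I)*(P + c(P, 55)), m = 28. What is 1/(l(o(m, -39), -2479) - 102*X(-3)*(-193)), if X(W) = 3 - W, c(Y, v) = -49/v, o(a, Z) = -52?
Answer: -55/36058548 ≈ -1.5253e-6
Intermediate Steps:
l(I, P) = -6*I*(-49/55 + P) (l(I, P) = -3*(I + I)*(P - 49/55) = -3*2*I*(P - 49*1/55) = -3*2*I*(P - 49/55) = -3*2*I*(-49/55 + P) = -6*I*(-49/55 + P))
1/(l(o(m, -39), -2479) - 102*X(-3)*(-193)) = 1/((6/55)*(-52)*(49 - 55*(-2479)) - 102*(3 - 1*(-3))*(-193)) = 1/((6/55)*(-52)*(49 + 136345) - 102*(3 + 3)*(-193)) = 1/((6/55)*(-52)*136394 - 102*6*(-193)) = 1/(-42554928/55 - 612*(-193)) = 1/(-42554928/55 + 118116) = 1/(-36058548/55) = -55/36058548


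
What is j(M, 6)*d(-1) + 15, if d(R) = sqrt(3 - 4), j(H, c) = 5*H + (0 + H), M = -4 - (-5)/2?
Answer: 15 - 9*I ≈ 15.0 - 9.0*I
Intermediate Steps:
M = -3/2 (M = -4 - (-5)/2 = -4 - 1*(-5/2) = -4 + 5/2 = -3/2 ≈ -1.5000)
j(H, c) = 6*H (j(H, c) = 5*H + H = 6*H)
d(R) = I (d(R) = sqrt(-1) = I)
j(M, 6)*d(-1) + 15 = (6*(-3/2))*I + 15 = -9*I + 15 = 15 - 9*I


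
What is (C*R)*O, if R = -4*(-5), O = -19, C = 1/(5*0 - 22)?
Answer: 190/11 ≈ 17.273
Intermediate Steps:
C = -1/22 (C = 1/(0 - 22) = 1/(-22) = -1/22 ≈ -0.045455)
R = 20
(C*R)*O = -1/22*20*(-19) = -10/11*(-19) = 190/11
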